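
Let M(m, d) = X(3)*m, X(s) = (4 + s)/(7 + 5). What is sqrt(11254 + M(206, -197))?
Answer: sqrt(409470)/6 ≈ 106.65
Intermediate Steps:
X(s) = 1/3 + s/12 (X(s) = (4 + s)/12 = (4 + s)*(1/12) = 1/3 + s/12)
M(m, d) = 7*m/12 (M(m, d) = (1/3 + (1/12)*3)*m = (1/3 + 1/4)*m = 7*m/12)
sqrt(11254 + M(206, -197)) = sqrt(11254 + (7/12)*206) = sqrt(11254 + 721/6) = sqrt(68245/6) = sqrt(409470)/6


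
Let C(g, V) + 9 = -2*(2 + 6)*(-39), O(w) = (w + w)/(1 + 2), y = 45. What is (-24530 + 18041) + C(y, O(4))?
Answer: -5874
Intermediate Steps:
O(w) = 2*w/3 (O(w) = (2*w)/3 = (2*w)*(⅓) = 2*w/3)
C(g, V) = 615 (C(g, V) = -9 - 2*(2 + 6)*(-39) = -9 - 2*8*(-39) = -9 - 16*(-39) = -9 + 624 = 615)
(-24530 + 18041) + C(y, O(4)) = (-24530 + 18041) + 615 = -6489 + 615 = -5874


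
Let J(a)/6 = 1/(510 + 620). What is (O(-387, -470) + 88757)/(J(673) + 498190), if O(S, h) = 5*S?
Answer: 49054430/281477353 ≈ 0.17427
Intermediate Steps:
J(a) = 3/565 (J(a) = 6/(510 + 620) = 6/1130 = 6*(1/1130) = 3/565)
(O(-387, -470) + 88757)/(J(673) + 498190) = (5*(-387) + 88757)/(3/565 + 498190) = (-1935 + 88757)/(281477353/565) = 86822*(565/281477353) = 49054430/281477353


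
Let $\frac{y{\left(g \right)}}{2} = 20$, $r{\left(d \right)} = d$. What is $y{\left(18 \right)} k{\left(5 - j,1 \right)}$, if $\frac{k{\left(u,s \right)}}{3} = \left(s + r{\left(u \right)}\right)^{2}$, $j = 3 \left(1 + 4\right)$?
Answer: $9720$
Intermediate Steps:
$j = 15$ ($j = 3 \cdot 5 = 15$)
$y{\left(g \right)} = 40$ ($y{\left(g \right)} = 2 \cdot 20 = 40$)
$k{\left(u,s \right)} = 3 \left(s + u\right)^{2}$
$y{\left(18 \right)} k{\left(5 - j,1 \right)} = 40 \cdot 3 \left(1 + \left(5 - 15\right)\right)^{2} = 40 \cdot 3 \left(1 - 10\right)^{2} = 40 \cdot 3 \left(-9\right)^{2} = 40 \cdot 3 \cdot 81 = 40 \cdot 243 = 9720$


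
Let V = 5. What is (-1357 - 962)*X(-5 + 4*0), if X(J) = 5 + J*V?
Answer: 46380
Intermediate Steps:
X(J) = 5 + 5*J (X(J) = 5 + J*5 = 5 + 5*J)
(-1357 - 962)*X(-5 + 4*0) = (-1357 - 962)*(5 + 5*(-5 + 4*0)) = -2319*(5 + 5*(-5 + 0)) = -2319*(5 + 5*(-5)) = -2319*(5 - 25) = -2319*(-20) = 46380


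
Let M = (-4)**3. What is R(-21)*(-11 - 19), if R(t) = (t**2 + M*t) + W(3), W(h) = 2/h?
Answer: -53570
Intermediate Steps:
M = -64
R(t) = 2/3 + t**2 - 64*t (R(t) = (t**2 - 64*t) + 2/3 = 2/3 + t**2 - 64*t)
R(-21)*(-11 - 19) = (2/3 + (-21)**2 - 64*(-21))*(-11 - 19) = (2/3 + 441 + 1344)*(-30) = (5357/3)*(-30) = -53570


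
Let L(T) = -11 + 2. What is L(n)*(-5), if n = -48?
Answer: 45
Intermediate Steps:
L(T) = -9
L(n)*(-5) = -9*(-5) = 45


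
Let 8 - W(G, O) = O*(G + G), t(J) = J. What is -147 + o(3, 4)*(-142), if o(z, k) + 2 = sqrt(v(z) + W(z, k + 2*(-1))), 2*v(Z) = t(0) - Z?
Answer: 137 - 71*I*sqrt(22) ≈ 137.0 - 333.02*I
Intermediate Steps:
v(Z) = -Z/2 (v(Z) = (0 - Z)/2 = (-Z)/2 = -Z/2)
W(G, O) = 8 - 2*G*O (W(G, O) = 8 - O*(G + G) = 8 - O*2*G = 8 - 2*G*O)
o(z, k) = -2 + sqrt(8 - z/2 - 2*z*(-2 + k)) (o(z, k) = -2 + sqrt(-z/2 + (8 - 2*z*(k + 2*(-1)))) = -2 + sqrt(-z/2 + (8 - 2*z*(k - 2))) = -2 + sqrt(-z/2 + (8 - 2*z*(-2 + k))) = -2 + sqrt(8 - z/2 - 2*z*(-2 + k)))
-147 + o(3, 4)*(-142) = -147 + (-2 + sqrt(2)*sqrt(16 - 1*3 - 4*3*(-2 + 4))/2)*(-142) = -147 + (-2 + sqrt(2)*sqrt(16 - 3 - 4*3*2)/2)*(-142) = -147 + (-2 + sqrt(2)*sqrt(16 - 3 - 24)/2)*(-142) = -147 + (-2 + sqrt(2)*sqrt(-11)/2)*(-142) = -147 + (-2 + sqrt(2)*(I*sqrt(11))/2)*(-142) = -147 + (-2 + I*sqrt(22)/2)*(-142) = -147 + (284 - 71*I*sqrt(22)) = 137 - 71*I*sqrt(22)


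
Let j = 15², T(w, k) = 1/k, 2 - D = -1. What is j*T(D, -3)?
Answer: -75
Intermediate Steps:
D = 3 (D = 2 - 1*(-1) = 2 + 1 = 3)
j = 225
j*T(D, -3) = 225/(-3) = 225*(-⅓) = -75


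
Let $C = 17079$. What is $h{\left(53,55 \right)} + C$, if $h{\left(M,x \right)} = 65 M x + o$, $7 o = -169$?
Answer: $\frac{1445709}{7} \approx 2.0653 \cdot 10^{5}$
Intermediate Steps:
$o = - \frac{169}{7}$ ($o = \frac{1}{7} \left(-169\right) = - \frac{169}{7} \approx -24.143$)
$h{\left(M,x \right)} = - \frac{169}{7} + 65 M x$ ($h{\left(M,x \right)} = 65 M x - \frac{169}{7} = - \frac{169}{7} + 65 M x$)
$h{\left(53,55 \right)} + C = \left(- \frac{169}{7} + 65 \cdot 53 \cdot 55\right) + 17079 = \left(- \frac{169}{7} + 189475\right) + 17079 = \frac{1326156}{7} + 17079 = \frac{1445709}{7}$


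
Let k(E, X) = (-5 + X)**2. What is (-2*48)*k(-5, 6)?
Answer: -96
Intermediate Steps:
(-2*48)*k(-5, 6) = (-2*48)*(-5 + 6)**2 = -96*1**2 = -96*1 = -96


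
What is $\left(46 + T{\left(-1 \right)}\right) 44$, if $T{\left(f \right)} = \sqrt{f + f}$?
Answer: $2024 + 44 i \sqrt{2} \approx 2024.0 + 62.225 i$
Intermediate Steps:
$T{\left(f \right)} = \sqrt{2} \sqrt{f}$ ($T{\left(f \right)} = \sqrt{2 f} = \sqrt{2} \sqrt{f}$)
$\left(46 + T{\left(-1 \right)}\right) 44 = \left(46 + \sqrt{2} \sqrt{-1}\right) 44 = \left(46 + \sqrt{2} i\right) 44 = \left(46 + i \sqrt{2}\right) 44 = 2024 + 44 i \sqrt{2}$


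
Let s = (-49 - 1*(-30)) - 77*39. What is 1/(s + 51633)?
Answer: 1/48611 ≈ 2.0571e-5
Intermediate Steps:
s = -3022 (s = (-49 + 30) - 3003 = -19 - 3003 = -3022)
1/(s + 51633) = 1/(-3022 + 51633) = 1/48611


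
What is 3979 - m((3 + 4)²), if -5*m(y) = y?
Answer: 19944/5 ≈ 3988.8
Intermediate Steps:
m(y) = -y/5
3979 - m((3 + 4)²) = 3979 - (-1)*(3 + 4)²/5 = 3979 - (-1)*7²/5 = 3979 - (-1)*49/5 = 3979 - 1*(-49/5) = 3979 + 49/5 = 19944/5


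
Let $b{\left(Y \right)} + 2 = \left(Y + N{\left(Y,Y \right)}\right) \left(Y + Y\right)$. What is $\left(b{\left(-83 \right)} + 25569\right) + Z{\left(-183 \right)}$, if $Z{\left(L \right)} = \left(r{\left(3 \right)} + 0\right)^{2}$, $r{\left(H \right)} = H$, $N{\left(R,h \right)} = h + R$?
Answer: $66910$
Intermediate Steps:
$N{\left(R,h \right)} = R + h$
$Z{\left(L \right)} = 9$ ($Z{\left(L \right)} = \left(3 + 0\right)^{2} = 3^{2} = 9$)
$b{\left(Y \right)} = -2 + 6 Y^{2}$ ($b{\left(Y \right)} = -2 + \left(Y + \left(Y + Y\right)\right) \left(Y + Y\right) = -2 + \left(Y + 2 Y\right) 2 Y = -2 + 3 Y 2 Y = -2 + 6 Y^{2}$)
$\left(b{\left(-83 \right)} + 25569\right) + Z{\left(-183 \right)} = \left(\left(-2 + 6 \left(-83\right)^{2}\right) + 25569\right) + 9 = \left(\left(-2 + 6 \cdot 6889\right) + 25569\right) + 9 = \left(\left(-2 + 41334\right) + 25569\right) + 9 = \left(41332 + 25569\right) + 9 = 66901 + 9 = 66910$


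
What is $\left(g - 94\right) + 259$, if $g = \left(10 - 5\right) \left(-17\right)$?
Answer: $80$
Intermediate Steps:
$g = -85$ ($g = \left(10 - 5\right) \left(-17\right) = 5 \left(-17\right) = -85$)
$\left(g - 94\right) + 259 = \left(-85 - 94\right) + 259 = -179 + 259 = 80$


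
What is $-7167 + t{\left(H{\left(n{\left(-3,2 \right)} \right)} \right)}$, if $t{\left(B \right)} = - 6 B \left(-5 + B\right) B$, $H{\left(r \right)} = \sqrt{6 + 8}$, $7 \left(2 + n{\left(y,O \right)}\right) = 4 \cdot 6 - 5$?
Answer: $-6747 - 84 \sqrt{14} \approx -7061.3$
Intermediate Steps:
$n{\left(y,O \right)} = \frac{5}{7}$ ($n{\left(y,O \right)} = -2 + \frac{4 \cdot 6 - 5}{7} = -2 + \frac{24 - 5}{7} = -2 + \frac{1}{7} \cdot 19 = -2 + \frac{19}{7} = \frac{5}{7}$)
$H{\left(r \right)} = \sqrt{14}$
$t{\left(B \right)} = - 6 B^{2} \left(-5 + B\right)$ ($t{\left(B \right)} = - 6 B \left(-5 + B\right) B = - 6 B^{2} \left(-5 + B\right)$)
$-7167 + t{\left(H{\left(n{\left(-3,2 \right)} \right)} \right)} = -7167 + 6 \left(\sqrt{14}\right)^{2} \left(5 - \sqrt{14}\right) = -7167 + 6 \cdot 14 \left(5 - \sqrt{14}\right) = -7167 + \left(420 - 84 \sqrt{14}\right) = -6747 - 84 \sqrt{14}$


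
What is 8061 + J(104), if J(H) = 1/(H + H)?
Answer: 1676689/208 ≈ 8061.0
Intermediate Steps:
J(H) = 1/(2*H)
8061 + J(104) = 8061 + (½)/104 = 8061 + (½)*(1/104) = 8061 + 1/208 = 1676689/208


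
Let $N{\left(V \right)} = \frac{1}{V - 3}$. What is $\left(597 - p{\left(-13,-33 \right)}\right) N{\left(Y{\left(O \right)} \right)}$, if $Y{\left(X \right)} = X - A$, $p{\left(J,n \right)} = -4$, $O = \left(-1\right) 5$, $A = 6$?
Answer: $- \frac{601}{14} \approx -42.929$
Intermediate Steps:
$O = -5$
$Y{\left(X \right)} = -6 + X$ ($Y{\left(X \right)} = X - 6 = -6 + X$)
$N{\left(V \right)} = \frac{1}{-3 + V}$
$\left(597 - p{\left(-13,-33 \right)}\right) N{\left(Y{\left(O \right)} \right)} = \frac{597 - -4}{-3 - 11} = \frac{597 + 4}{-3 - 11} = \frac{601}{-14} = 601 \left(- \frac{1}{14}\right) = - \frac{601}{14}$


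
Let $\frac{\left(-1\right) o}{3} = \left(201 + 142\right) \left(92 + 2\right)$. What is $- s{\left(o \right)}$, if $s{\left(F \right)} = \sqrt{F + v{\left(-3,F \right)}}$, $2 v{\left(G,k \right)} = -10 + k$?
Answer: $- i \sqrt{145094} \approx - 380.91 i$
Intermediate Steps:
$o = -96726$ ($o = - 3 \left(201 + 142\right) \left(92 + 2\right) = - 3 \cdot 343 \cdot 94 = \left(-3\right) 32242 = -96726$)
$v{\left(G,k \right)} = -5 + \frac{k}{2}$ ($v{\left(G,k \right)} = \frac{-10 + k}{2} = -5 + \frac{k}{2}$)
$s{\left(F \right)} = \sqrt{-5 + \frac{3 F}{2}}$ ($s{\left(F \right)} = \sqrt{F + \left(-5 + \frac{F}{2}\right)} = \sqrt{-5 + \frac{3 F}{2}}$)
$- s{\left(o \right)} = - \frac{\sqrt{-20 + 6 \left(-96726\right)}}{2} = - \frac{\sqrt{-20 - 580356}}{2} = - \frac{\sqrt{-580376}}{2} = - \frac{2 i \sqrt{145094}}{2} = - i \sqrt{145094}$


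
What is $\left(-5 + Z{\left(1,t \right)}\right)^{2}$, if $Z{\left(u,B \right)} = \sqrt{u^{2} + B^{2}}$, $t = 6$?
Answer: $\left(5 - \sqrt{37}\right)^{2} \approx 1.1724$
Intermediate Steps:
$Z{\left(u,B \right)} = \sqrt{B^{2} + u^{2}}$
$\left(-5 + Z{\left(1,t \right)}\right)^{2} = \left(-5 + \sqrt{6^{2} + 1^{2}}\right)^{2} = \left(-5 + \sqrt{36 + 1}\right)^{2} = \left(-5 + \sqrt{37}\right)^{2}$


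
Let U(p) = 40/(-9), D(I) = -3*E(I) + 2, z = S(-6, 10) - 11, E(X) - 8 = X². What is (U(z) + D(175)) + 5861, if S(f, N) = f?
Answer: -774364/9 ≈ -86041.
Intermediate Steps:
E(X) = 8 + X²
z = -17 (z = -6 - 11 = -17)
D(I) = -22 - 3*I² (D(I) = -3*(8 + I²) + 2 = (-24 - 3*I²) + 2 = -22 - 3*I²)
U(p) = -40/9 (U(p) = 40*(-⅑) = -40/9)
(U(z) + D(175)) + 5861 = (-40/9 + (-22 - 3*175²)) + 5861 = (-40/9 + (-22 - 3*30625)) + 5861 = (-40/9 + (-22 - 91875)) + 5861 = (-40/9 - 91897) + 5861 = -827113/9 + 5861 = -774364/9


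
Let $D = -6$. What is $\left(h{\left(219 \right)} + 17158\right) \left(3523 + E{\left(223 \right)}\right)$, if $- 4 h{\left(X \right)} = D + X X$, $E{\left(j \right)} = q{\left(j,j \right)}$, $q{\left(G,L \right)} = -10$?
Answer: $\frac{72638301}{4} \approx 1.816 \cdot 10^{7}$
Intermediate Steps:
$E{\left(j \right)} = -10$
$h{\left(X \right)} = \frac{3}{2} - \frac{X^{2}}{4}$ ($h{\left(X \right)} = - \frac{-6 + X X}{4} = - \frac{-6 + X^{2}}{4} = \frac{3}{2} - \frac{X^{2}}{4}$)
$\left(h{\left(219 \right)} + 17158\right) \left(3523 + E{\left(223 \right)}\right) = \left(\left(\frac{3}{2} - \frac{219^{2}}{4}\right) + 17158\right) \left(3523 - 10\right) = \left(\left(\frac{3}{2} - \frac{47961}{4}\right) + 17158\right) 3513 = \left(- \frac{47955}{4} + 17158\right) 3513 = \frac{20677}{4} \cdot 3513 = \frac{72638301}{4}$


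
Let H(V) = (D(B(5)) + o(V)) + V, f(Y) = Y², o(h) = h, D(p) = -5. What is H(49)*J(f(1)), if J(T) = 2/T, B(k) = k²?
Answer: 186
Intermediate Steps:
H(V) = -5 + 2*V (H(V) = (-5 + V) + V = -5 + 2*V)
H(49)*J(f(1)) = (-5 + 2*49)*(2/(1²)) = (-5 + 98)*(2/1) = 93*(2*1) = 93*2 = 186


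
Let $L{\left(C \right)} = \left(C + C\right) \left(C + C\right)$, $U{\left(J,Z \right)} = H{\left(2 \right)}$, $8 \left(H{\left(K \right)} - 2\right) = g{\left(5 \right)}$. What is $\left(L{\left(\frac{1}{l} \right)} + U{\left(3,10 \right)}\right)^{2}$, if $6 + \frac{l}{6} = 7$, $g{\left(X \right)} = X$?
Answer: $\frac{38809}{5184} \approx 7.4863$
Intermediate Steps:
$H{\left(K \right)} = \frac{21}{8}$ ($H{\left(K \right)} = 2 + \frac{1}{8} \cdot 5 = 2 + \frac{5}{8} = \frac{21}{8}$)
$l = 6$ ($l = -36 + 6 \cdot 7 = -36 + 42 = 6$)
$U{\left(J,Z \right)} = \frac{21}{8}$
$L{\left(C \right)} = 4 C^{2}$ ($L{\left(C \right)} = 2 C 2 C = 4 C^{2}$)
$\left(L{\left(\frac{1}{l} \right)} + U{\left(3,10 \right)}\right)^{2} = \left(4 \left(\frac{1}{6}\right)^{2} + \frac{21}{8}\right)^{2} = \left(\frac{4}{36} + \frac{21}{8}\right)^{2} = \left(4 \cdot \frac{1}{36} + \frac{21}{8}\right)^{2} = \left(\frac{1}{9} + \frac{21}{8}\right)^{2} = \left(\frac{197}{72}\right)^{2} = \frac{38809}{5184}$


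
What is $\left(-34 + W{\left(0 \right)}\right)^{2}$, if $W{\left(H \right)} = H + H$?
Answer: $1156$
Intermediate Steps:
$W{\left(H \right)} = 2 H$
$\left(-34 + W{\left(0 \right)}\right)^{2} = \left(-34 + 2 \cdot 0\right)^{2} = \left(-34 + 0\right)^{2} = \left(-34\right)^{2} = 1156$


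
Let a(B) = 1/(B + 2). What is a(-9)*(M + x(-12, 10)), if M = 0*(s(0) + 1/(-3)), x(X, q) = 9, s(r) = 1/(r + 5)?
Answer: -9/7 ≈ -1.2857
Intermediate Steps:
s(r) = 1/(5 + r)
M = 0 (M = 0*(1/(5 + 0) + 1/(-3)) = 0*(1/5 - ⅓) = 0*(⅕ - ⅓) = 0*(-2/15) = 0)
a(B) = 1/(2 + B)
a(-9)*(M + x(-12, 10)) = (0 + 9)/(2 - 9) = 9/(-7) = -⅐*9 = -9/7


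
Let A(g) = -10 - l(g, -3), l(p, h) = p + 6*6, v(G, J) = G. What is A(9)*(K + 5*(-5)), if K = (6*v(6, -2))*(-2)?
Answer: 5335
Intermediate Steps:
l(p, h) = 36 + p (l(p, h) = p + 36 = 36 + p)
K = -72 (K = (6*6)*(-2) = 36*(-2) = -72)
A(g) = -46 - g (A(g) = -10 - (36 + g) = -10 + (-36 - g) = -46 - g)
A(9)*(K + 5*(-5)) = (-46 - 1*9)*(-72 + 5*(-5)) = (-46 - 9)*(-72 - 25) = -55*(-97) = 5335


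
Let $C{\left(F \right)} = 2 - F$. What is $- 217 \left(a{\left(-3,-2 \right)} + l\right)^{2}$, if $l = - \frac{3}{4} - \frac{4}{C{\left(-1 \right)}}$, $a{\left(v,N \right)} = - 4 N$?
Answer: $- \frac{1093897}{144} \approx -7596.5$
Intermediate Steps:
$l = - \frac{25}{12}$ ($l = - \frac{3}{4} - \frac{4}{2 - -1} = \left(-3\right) \frac{1}{4} - \frac{4}{2 + 1} = - \frac{3}{4} - \frac{4}{3} = - \frac{25}{12} \approx -2.0833$)
$- 217 \left(a{\left(-3,-2 \right)} + l\right)^{2} = - 217 \left(\left(-4\right) \left(-2\right) - \frac{25}{12}\right)^{2} = - 217 \left(8 - \frac{25}{12}\right)^{2} = - 217 \left(\frac{71}{12}\right)^{2} = \left(-217\right) \frac{5041}{144} = - \frac{1093897}{144}$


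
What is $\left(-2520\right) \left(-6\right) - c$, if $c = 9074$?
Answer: $6046$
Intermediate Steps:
$\left(-2520\right) \left(-6\right) - c = \left(-2520\right) \left(-6\right) - 9074 = 15120 - 9074 = 6046$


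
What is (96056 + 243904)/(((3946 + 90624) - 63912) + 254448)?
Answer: 169980/142553 ≈ 1.1924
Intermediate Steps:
(96056 + 243904)/(((3946 + 90624) - 63912) + 254448) = 339960/((94570 - 63912) + 254448) = 339960/(30658 + 254448) = 339960/285106 = 339960*(1/285106) = 169980/142553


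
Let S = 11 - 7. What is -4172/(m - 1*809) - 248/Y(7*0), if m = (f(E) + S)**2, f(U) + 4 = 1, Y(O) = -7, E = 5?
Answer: 57397/1414 ≈ 40.592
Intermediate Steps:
f(U) = -3 (f(U) = -4 + 1 = -3)
S = 4
m = 1 (m = (-3 + 4)**2 = 1**2 = 1)
-4172/(m - 1*809) - 248/Y(7*0) = -4172/(1 - 1*809) - 248/(-7) = -4172/(1 - 809) - 248*(-1/7) = -4172/(-808) + 248/7 = -4172*(-1/808) + 248/7 = 1043/202 + 248/7 = 57397/1414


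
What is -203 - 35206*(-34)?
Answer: 1196801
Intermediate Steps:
-203 - 35206*(-34) = -203 - 1214*(-986) = -203 + 1197004 = 1196801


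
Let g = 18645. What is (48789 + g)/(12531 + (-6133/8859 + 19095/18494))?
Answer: 11048275024164/2053114052629 ≈ 5.3812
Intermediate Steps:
(48789 + g)/(12531 + (-6133/8859 + 19095/18494)) = (48789 + 18645)/(12531 + (-6133/8859 + 19095/18494)) = 67434/(12531 + (-6133*1/8859 + 19095*(1/18494))) = 67434/(12531 + (-6133/8859 + 19095/18494)) = 67434/(12531 + 55738903/163838346) = 67434/(2053114052629/163838346) = 67434*(163838346/2053114052629) = 11048275024164/2053114052629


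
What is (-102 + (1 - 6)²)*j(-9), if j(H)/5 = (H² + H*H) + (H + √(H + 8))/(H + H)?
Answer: -125125/2 + 385*I/18 ≈ -62563.0 + 21.389*I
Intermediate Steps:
j(H) = 10*H² + 5*(H + √(8 + H))/(2*H) (j(H) = 5*((H² + H*H) + (H + √(H + 8))/(H + H)) = 5*((H² + H²) + (H + √(8 + H))/((2*H))) = 5*(2*H² + (H + √(8 + H))*(1/(2*H))) = 5*(2*H² + (H + √(8 + H))/(2*H)) = 10*H² + 5*(H + √(8 + H))/(2*H))
(-102 + (1 - 6)²)*j(-9) = (-102 + (1 - 6)²)*((5/2)*(-9 + √(8 - 9) + 4*(-9)³)/(-9)) = (-102 + (-5)²)*((5/2)*(-⅑)*(-9 + √(-1) + 4*(-729))) = (-102 + 25)*((5/2)*(-⅑)*(-9 + I - 2916)) = -385*(-1)*(-2925 + I)/(2*9) = -77*(1625/2 - 5*I/18) = -125125/2 + 385*I/18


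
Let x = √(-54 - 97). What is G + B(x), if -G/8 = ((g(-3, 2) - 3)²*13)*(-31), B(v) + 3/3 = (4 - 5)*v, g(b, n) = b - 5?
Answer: 390103 - I*√151 ≈ 3.901e+5 - 12.288*I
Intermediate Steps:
g(b, n) = -5 + b
x = I*√151 (x = √(-151) = I*√151 ≈ 12.288*I)
B(v) = -1 - v (B(v) = -1 + (4 - 5)*v = -1 - v)
G = 390104 (G = -8*((-5 - 3) - 3)²*13*(-31) = -8*(-8 - 3)²*13*(-31) = -8*(-11)²*13*(-31) = -8*121*13*(-31) = -12584*(-31) = -8*(-48763) = 390104)
G + B(x) = 390104 + (-1 - I*√151) = 390103 - I*√151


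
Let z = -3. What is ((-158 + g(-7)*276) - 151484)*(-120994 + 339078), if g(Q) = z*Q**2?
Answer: -41918797976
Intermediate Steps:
g(Q) = -3*Q**2
((-158 + g(-7)*276) - 151484)*(-120994 + 339078) = ((-158 - 3*(-7)**2*276) - 151484)*(-120994 + 339078) = ((-158 - 3*49*276) - 151484)*218084 = ((-158 - 147*276) - 151484)*218084 = ((-158 - 40572) - 151484)*218084 = (-40730 - 151484)*218084 = -192214*218084 = -41918797976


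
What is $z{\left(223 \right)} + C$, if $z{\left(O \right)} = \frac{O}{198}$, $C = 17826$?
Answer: $\frac{3529771}{198} \approx 17827.0$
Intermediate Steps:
$z{\left(O \right)} = \frac{O}{198}$ ($z{\left(O \right)} = O \frac{1}{198} = \frac{O}{198}$)
$z{\left(223 \right)} + C = \frac{1}{198} \cdot 223 + 17826 = \frac{223}{198} + 17826 = \frac{3529771}{198}$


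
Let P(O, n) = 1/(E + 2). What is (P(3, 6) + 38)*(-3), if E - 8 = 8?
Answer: -685/6 ≈ -114.17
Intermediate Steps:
E = 16 (E = 8 + 8 = 16)
P(O, n) = 1/18 (P(O, n) = 1/(16 + 2) = 1/18)
(P(3, 6) + 38)*(-3) = (1/18 + 38)*(-3) = (685/18)*(-3) = -685/6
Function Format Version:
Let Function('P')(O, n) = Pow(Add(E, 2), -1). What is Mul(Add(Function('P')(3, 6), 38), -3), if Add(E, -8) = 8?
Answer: Rational(-685, 6) ≈ -114.17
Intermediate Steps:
E = 16 (E = Add(8, 8) = 16)
Function('P')(O, n) = Rational(1, 18) (Function('P')(O, n) = Pow(Add(16, 2), -1) = Pow(18, -1) = Rational(1, 18))
Mul(Add(Function('P')(3, 6), 38), -3) = Mul(Add(Rational(1, 18), 38), -3) = Mul(Rational(685, 18), -3) = Rational(-685, 6)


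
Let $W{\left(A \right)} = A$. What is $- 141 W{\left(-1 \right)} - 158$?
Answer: $-17$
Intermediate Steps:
$- 141 W{\left(-1 \right)} - 158 = \left(-141\right) \left(-1\right) - 158 = 141 - 158 = -17$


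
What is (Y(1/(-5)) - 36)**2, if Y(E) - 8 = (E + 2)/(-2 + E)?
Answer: 100489/121 ≈ 830.49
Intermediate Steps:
Y(E) = 8 + (2 + E)/(-2 + E) (Y(E) = 8 + (E + 2)/(-2 + E) = 8 + (2 + E)/(-2 + E))
(Y(1/(-5)) - 36)**2 = ((-14 + 9/(-5))/(-2 + 1/(-5)) - 36)**2 = ((-14 + 9*(-1/5))/(-2 - 1/5) - 36)**2 = ((-14 - 9/5)/(-11/5) - 36)**2 = (-5/11*(-79/5) - 36)**2 = (79/11 - 36)**2 = (-317/11)**2 = 100489/121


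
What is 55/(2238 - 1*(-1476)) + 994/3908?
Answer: 488332/1814289 ≈ 0.26916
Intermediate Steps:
55/(2238 - 1*(-1476)) + 994/3908 = 55/(2238 + 1476) + 994*(1/3908) = 55/3714 + 497/1954 = 488332/1814289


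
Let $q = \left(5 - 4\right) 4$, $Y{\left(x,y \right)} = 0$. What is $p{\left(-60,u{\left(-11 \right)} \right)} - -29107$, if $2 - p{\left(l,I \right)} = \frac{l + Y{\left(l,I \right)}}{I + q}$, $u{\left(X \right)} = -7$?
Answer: $29089$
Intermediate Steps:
$q = 4$ ($q = 1 \cdot 4 = 4$)
$p{\left(l,I \right)} = 2 - \frac{l}{4 + I}$ ($p{\left(l,I \right)} = 2 - \frac{l + 0}{I + 4} = 2 - \frac{l}{4 + I}$)
$p{\left(-60,u{\left(-11 \right)} \right)} - -29107 = \frac{8 - -60 + 2 \left(-7\right)}{4 - 7} - -29107 = \frac{8 + 60 - 14}{-3} + 29107 = \left(- \frac{1}{3}\right) 54 + 29107 = -18 + 29107 = 29089$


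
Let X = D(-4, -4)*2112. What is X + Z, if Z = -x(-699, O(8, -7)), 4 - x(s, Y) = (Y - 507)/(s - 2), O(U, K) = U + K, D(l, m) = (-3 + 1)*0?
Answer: -2298/701 ≈ -3.2782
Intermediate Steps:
D(l, m) = 0 (D(l, m) = -2*0 = 0)
O(U, K) = K + U
x(s, Y) = 4 - (-507 + Y)/(-2 + s) (x(s, Y) = 4 - (Y - 507)/(s - 2) = 4 - (-507 + Y)/(-2 + s))
Z = -2298/701 (Z = -(499 - (-7 + 8) + 4*(-699))/(-2 - 699) = -(499 - 1*1 - 2796)/(-701) = -(-1)*(499 - 1 - 2796)/701 = -(-1)*(-2298)/701 = -1*2298/701 = -2298/701 ≈ -3.2782)
X = 0 (X = 0*2112 = 0)
X + Z = 0 - 2298/701 = -2298/701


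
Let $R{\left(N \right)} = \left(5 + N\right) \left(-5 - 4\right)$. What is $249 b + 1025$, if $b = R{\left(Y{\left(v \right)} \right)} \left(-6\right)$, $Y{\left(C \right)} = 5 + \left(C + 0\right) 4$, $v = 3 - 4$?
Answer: $81701$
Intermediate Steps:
$v = -1$ ($v = 3 - 4 = -1$)
$Y{\left(C \right)} = 5 + 4 C$ ($Y{\left(C \right)} = 5 + C 4 = 5 + 4 C$)
$R{\left(N \right)} = -45 - 9 N$ ($R{\left(N \right)} = \left(5 + N\right) \left(-9\right) = -45 - 9 N$)
$b = 324$ ($b = \left(-45 - 9 \left(5 + 4 \left(-1\right)\right)\right) \left(-6\right) = \left(-45 - 9 \left(5 - 4\right)\right) \left(-6\right) = \left(-45 - 9\right) \left(-6\right) = \left(-54\right) \left(-6\right) = 324$)
$249 b + 1025 = 249 \cdot 324 + 1025 = 80676 + 1025 = 81701$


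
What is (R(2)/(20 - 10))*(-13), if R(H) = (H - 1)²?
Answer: -13/10 ≈ -1.3000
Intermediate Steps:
R(H) = (-1 + H)²
(R(2)/(20 - 10))*(-13) = ((-1 + 2)²/(20 - 10))*(-13) = (1²/10)*(-13) = ((⅒)*1)*(-13) = (⅒)*(-13) = -13/10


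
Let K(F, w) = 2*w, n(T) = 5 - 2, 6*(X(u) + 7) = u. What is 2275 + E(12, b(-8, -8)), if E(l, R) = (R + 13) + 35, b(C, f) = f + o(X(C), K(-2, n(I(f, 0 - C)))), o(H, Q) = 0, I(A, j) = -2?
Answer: 2315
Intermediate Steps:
X(u) = -7 + u/6
n(T) = 3
b(C, f) = f (b(C, f) = f + 0 = f)
E(l, R) = 48 + R (E(l, R) = (13 + R) + 35 = 48 + R)
2275 + E(12, b(-8, -8)) = 2275 + (48 - 8) = 2275 + 40 = 2315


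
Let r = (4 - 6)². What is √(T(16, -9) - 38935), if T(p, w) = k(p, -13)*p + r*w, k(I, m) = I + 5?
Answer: I*√38635 ≈ 196.56*I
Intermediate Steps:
k(I, m) = 5 + I
r = 4 (r = (-2)² = 4)
T(p, w) = 4*w + p*(5 + p) (T(p, w) = (5 + p)*p + 4*w = p*(5 + p) + 4*w = 4*w + p*(5 + p))
√(T(16, -9) - 38935) = √((4*(-9) + 16*(5 + 16)) - 38935) = √((-36 + 16*21) - 38935) = √((-36 + 336) - 38935) = √(300 - 38935) = √(-38635) = I*√38635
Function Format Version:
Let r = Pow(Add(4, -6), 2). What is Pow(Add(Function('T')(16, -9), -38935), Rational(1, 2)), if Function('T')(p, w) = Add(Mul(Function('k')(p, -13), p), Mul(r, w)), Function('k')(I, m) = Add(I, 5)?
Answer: Mul(I, Pow(38635, Rational(1, 2))) ≈ Mul(196.56, I)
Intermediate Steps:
Function('k')(I, m) = Add(5, I)
r = 4 (r = Pow(-2, 2) = 4)
Function('T')(p, w) = Add(Mul(4, w), Mul(p, Add(5, p))) (Function('T')(p, w) = Add(Mul(Add(5, p), p), Mul(4, w)) = Add(Mul(p, Add(5, p)), Mul(4, w)) = Add(Mul(4, w), Mul(p, Add(5, p))))
Pow(Add(Function('T')(16, -9), -38935), Rational(1, 2)) = Pow(Add(Add(Mul(4, -9), Mul(16, Add(5, 16))), -38935), Rational(1, 2)) = Pow(Add(Add(-36, Mul(16, 21)), -38935), Rational(1, 2)) = Pow(Add(Add(-36, 336), -38935), Rational(1, 2)) = Pow(Add(300, -38935), Rational(1, 2)) = Pow(-38635, Rational(1, 2)) = Mul(I, Pow(38635, Rational(1, 2)))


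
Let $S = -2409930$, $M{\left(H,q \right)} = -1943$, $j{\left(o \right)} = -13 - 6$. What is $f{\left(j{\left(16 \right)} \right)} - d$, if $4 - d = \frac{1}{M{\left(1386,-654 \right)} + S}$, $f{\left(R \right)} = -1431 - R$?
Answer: $- \frac{3415212169}{2411873} \approx -1416.0$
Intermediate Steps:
$j{\left(o \right)} = -19$
$d = \frac{9647493}{2411873}$ ($d = 4 - \frac{1}{-1943 - 2409930} = 4 - \frac{1}{-2411873} = 4 - - \frac{1}{2411873} = 4 + \frac{1}{2411873} = \frac{9647493}{2411873} \approx 4.0$)
$f{\left(j{\left(16 \right)} \right)} - d = \left(-1431 - -19\right) - \frac{9647493}{2411873} = \left(-1431 + 19\right) - \frac{9647493}{2411873} = -1412 - \frac{9647493}{2411873} = - \frac{3415212169}{2411873}$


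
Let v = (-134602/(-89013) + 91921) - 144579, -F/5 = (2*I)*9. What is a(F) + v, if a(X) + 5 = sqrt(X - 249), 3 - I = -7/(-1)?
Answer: -4687557017/89013 + sqrt(111) ≈ -52651.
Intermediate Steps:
I = -4 (I = 3 - (-7)/(-1) = 3 - (-7)*(-1) = 3 - 1*7 = 3 - 7 = -4)
F = 360 (F = -5*2*(-4)*9 = -(-40)*9 = -5*(-72) = 360)
a(X) = -5 + sqrt(-249 + X) (a(X) = -5 + sqrt(X - 249) = -5 + sqrt(-249 + X))
v = -4687111952/89013 (v = (-134602*(-1/89013) + 91921) - 144579 = (134602/89013 + 91921) - 144579 = 8182298575/89013 - 144579 = -4687111952/89013 ≈ -52657.)
a(F) + v = (-5 + sqrt(-249 + 360)) - 4687111952/89013 = (-5 + sqrt(111)) - 4687111952/89013 = -4687557017/89013 + sqrt(111)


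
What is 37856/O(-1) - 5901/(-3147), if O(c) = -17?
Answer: -39677505/17833 ≈ -2224.9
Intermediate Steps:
37856/O(-1) - 5901/(-3147) = 37856/(-17) - 5901/(-3147) = 37856*(-1/17) - 5901*(-1/3147) = -37856/17 + 1967/1049 = -39677505/17833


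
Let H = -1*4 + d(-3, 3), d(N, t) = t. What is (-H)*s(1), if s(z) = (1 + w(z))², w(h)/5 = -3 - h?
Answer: 361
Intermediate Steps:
w(h) = -15 - 5*h (w(h) = 5*(-3 - h) = -15 - 5*h)
s(z) = (-14 - 5*z)² (s(z) = (1 + (-15 - 5*z))² = (-14 - 5*z)²)
H = -1 (H = -1*4 + 3 = -4 + 3 = -1)
(-H)*s(1) = (-1*(-1))*(14 + 5*1)² = 1*(14 + 5)² = 1*19² = 1*361 = 361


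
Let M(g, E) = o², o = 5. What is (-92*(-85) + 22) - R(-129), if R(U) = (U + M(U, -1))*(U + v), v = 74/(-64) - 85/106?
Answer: -1224861/212 ≈ -5777.6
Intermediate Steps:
M(g, E) = 25 (M(g, E) = 5² = 25)
v = -3321/1696 (v = 74*(-1/64) - 85*1/106 = -37/32 - 85/106 = -3321/1696 ≈ -1.9581)
R(U) = (25 + U)*(-3321/1696 + U) (R(U) = (U + 25)*(U - 3321/1696) = (25 + U)*(-3321/1696 + U))
(-92*(-85) + 22) - R(-129) = (-92*(-85) + 22) - (-83025/1696 + (-129)² + (39079/1696)*(-129)) = (7820 + 22) - (-83025/1696 + 16641 - 5041191/1696) = 7842 - 1*2887365/212 = 7842 - 2887365/212 = -1224861/212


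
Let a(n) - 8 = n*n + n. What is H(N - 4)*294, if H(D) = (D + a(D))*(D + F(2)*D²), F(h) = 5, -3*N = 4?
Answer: 28010752/27 ≈ 1.0374e+6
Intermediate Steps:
N = -4/3 (N = -⅓*4 = -4/3 ≈ -1.3333)
a(n) = 8 + n + n² (a(n) = 8 + (n*n + n) = 8 + (n² + n) = 8 + (n + n²) = 8 + n + n²)
H(D) = (D + 5*D²)*(8 + D² + 2*D) (H(D) = (D + (8 + D + D²))*(D + 5*D²) = (8 + D² + 2*D)*(D + 5*D²) = (D + 5*D²)*(8 + D² + 2*D))
H(N - 4)*294 = ((-4/3 - 4)*(8 + 5*(-4/3 - 4)³ + 11*(-4/3 - 4)² + 42*(-4/3 - 4)))*294 = -16*(8 + 5*(-16/3)³ + 11*(-16/3)² + 42*(-16/3))/3*294 = -16*(8 + 5*(-4096/27) + 11*(256/9) - 224)/3*294 = -16*(8 - 20480/27 + 2816/9 - 224)/3*294 = -16/3*(-17864/27)*294 = (285824/81)*294 = 28010752/27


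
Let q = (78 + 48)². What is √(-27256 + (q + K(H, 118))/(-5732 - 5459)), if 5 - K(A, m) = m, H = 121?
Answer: I*√9456167429/589 ≈ 165.1*I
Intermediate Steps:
K(A, m) = 5 - m
q = 15876 (q = 126² = 15876)
√(-27256 + (q + K(H, 118))/(-5732 - 5459)) = √(-27256 + (15876 + (5 - 1*118))/(-5732 - 5459)) = √(-27256 + (15876 + (5 - 118))/(-11191)) = √(-27256 + (15876 - 113)*(-1/11191)) = √(-27256 + 15763*(-1/11191)) = √(-27256 - 15763/11191) = √(-305037659/11191) = I*√9456167429/589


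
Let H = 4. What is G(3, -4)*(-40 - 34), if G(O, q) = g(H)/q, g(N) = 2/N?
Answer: 37/4 ≈ 9.2500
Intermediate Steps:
G(O, q) = 1/(2*q) (G(O, q) = (2/4)/q = (2*(¼))/q = 1/(2*q))
G(3, -4)*(-40 - 34) = ((½)/(-4))*(-40 - 34) = ((½)*(-¼))*(-74) = -⅛*(-74) = 37/4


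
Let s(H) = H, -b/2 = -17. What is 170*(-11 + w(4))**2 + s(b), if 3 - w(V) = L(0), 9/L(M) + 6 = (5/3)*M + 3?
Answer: 4284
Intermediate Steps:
b = 34 (b = -2*(-17) = 34)
L(M) = 9/(-3 + 5*M/3) (L(M) = 9/(-6 + ((5/3)*M + 3)) = 9/(-6 + ((5*(1/3))*M + 3)) = 9/(-6 + (5*M/3 + 3)) = 9/(-6 + (3 + 5*M/3)) = 9/(-3 + 5*M/3))
w(V) = 6 (w(V) = 3 - 27/(-9 + 5*0) = 3 - 27/(-9 + 0) = 3 - 27/(-9) = 3 - 27*(-1)/9 = 3 - 1*(-3) = 3 + 3 = 6)
170*(-11 + w(4))**2 + s(b) = 170*(-11 + 6)**2 + 34 = 170*(-5)**2 + 34 = 170*25 + 34 = 4250 + 34 = 4284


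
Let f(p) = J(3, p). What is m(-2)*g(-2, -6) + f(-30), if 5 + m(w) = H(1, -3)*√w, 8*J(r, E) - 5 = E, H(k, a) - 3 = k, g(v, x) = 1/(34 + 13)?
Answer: -1215/376 + 4*I*√2/47 ≈ -3.2314 + 0.12036*I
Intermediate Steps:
g(v, x) = 1/47
H(k, a) = 3 + k
J(r, E) = 5/8 + E/8
f(p) = 5/8 + p/8
m(w) = -5 + 4*√w (m(w) = -5 + (3 + 1)*√w = -5 + 4*√w)
m(-2)*g(-2, -6) + f(-30) = (-5 + 4*√(-2))*(1/47) + (5/8 + (⅛)*(-30)) = (-5 + 4*(I*√2))*(1/47) + (5/8 - 15/4) = (-5 + 4*I*√2)*(1/47) - 25/8 = (-5/47 + 4*I*√2/47) - 25/8 = -1215/376 + 4*I*√2/47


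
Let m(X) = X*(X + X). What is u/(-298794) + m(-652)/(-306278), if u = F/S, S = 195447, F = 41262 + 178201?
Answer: -506641289411221/182511656873298 ≈ -2.7759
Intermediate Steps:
F = 219463
m(X) = 2*X² (m(X) = X*(2*X) = 2*X²)
u = 219463/195447 ≈ 1.1229
u/(-298794) + m(-652)/(-306278) = (219463/195447)/(-298794) + (2*(-652)²)/(-306278) = (219463/195447)*(-1/298794) + (2*425104)*(-1/306278) = -219463/58398390918 + 850208*(-1/306278) = -219463/58398390918 - 425104/153139 = -506641289411221/182511656873298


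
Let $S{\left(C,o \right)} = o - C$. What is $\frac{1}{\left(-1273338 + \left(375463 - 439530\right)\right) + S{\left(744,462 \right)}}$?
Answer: $- \frac{1}{1337687} \approx -7.4756 \cdot 10^{-7}$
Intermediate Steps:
$\frac{1}{\left(-1273338 + \left(375463 - 439530\right)\right) + S{\left(744,462 \right)}} = \frac{1}{\left(-1273338 + \left(375463 - 439530\right)\right) + \left(462 - 744\right)} = \frac{1}{\left(-1273338 - 64067\right) + \left(462 - 744\right)} = \frac{1}{-1337405 - 282} = \frac{1}{-1337687} = - \frac{1}{1337687}$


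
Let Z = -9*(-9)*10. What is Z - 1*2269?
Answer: -1459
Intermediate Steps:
Z = 810 (Z = 81*10 = 810)
Z - 1*2269 = 810 - 1*2269 = 810 - 2269 = -1459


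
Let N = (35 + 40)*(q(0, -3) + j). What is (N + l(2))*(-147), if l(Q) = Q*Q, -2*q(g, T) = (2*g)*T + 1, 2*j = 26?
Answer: -276801/2 ≈ -1.3840e+5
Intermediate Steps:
j = 13 (j = (½)*26 = 13)
q(g, T) = -½ - T*g (q(g, T) = -((2*g)*T + 1)/2 = -(2*T*g + 1)/2 = -(1 + 2*T*g)/2 = -½ - T*g)
N = 1875/2 (N = (35 + 40)*((-½ - 1*(-3)*0) + 13) = 75*((-½ + 0) + 13) = 75*(-½ + 13) = 75*(25/2) = 1875/2 ≈ 937.50)
l(Q) = Q²
(N + l(2))*(-147) = (1875/2 + 2²)*(-147) = (1875/2 + 4)*(-147) = (1883/2)*(-147) = -276801/2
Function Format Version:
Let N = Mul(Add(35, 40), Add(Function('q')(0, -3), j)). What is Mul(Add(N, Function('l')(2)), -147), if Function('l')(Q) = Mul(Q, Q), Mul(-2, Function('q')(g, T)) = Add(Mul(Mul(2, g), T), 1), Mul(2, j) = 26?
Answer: Rational(-276801, 2) ≈ -1.3840e+5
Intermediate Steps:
j = 13 (j = Mul(Rational(1, 2), 26) = 13)
Function('q')(g, T) = Add(Rational(-1, 2), Mul(-1, T, g)) (Function('q')(g, T) = Mul(Rational(-1, 2), Add(Mul(Mul(2, g), T), 1)) = Mul(Rational(-1, 2), Add(Mul(2, T, g), 1)) = Mul(Rational(-1, 2), Add(1, Mul(2, T, g))) = Add(Rational(-1, 2), Mul(-1, T, g)))
N = Rational(1875, 2) (N = Mul(Add(35, 40), Add(Add(Rational(-1, 2), Mul(-1, -3, 0)), 13)) = Mul(75, Add(Add(Rational(-1, 2), 0), 13)) = Mul(75, Add(Rational(-1, 2), 13)) = Mul(75, Rational(25, 2)) = Rational(1875, 2) ≈ 937.50)
Function('l')(Q) = Pow(Q, 2)
Mul(Add(N, Function('l')(2)), -147) = Mul(Add(Rational(1875, 2), Pow(2, 2)), -147) = Mul(Add(Rational(1875, 2), 4), -147) = Mul(Rational(1883, 2), -147) = Rational(-276801, 2)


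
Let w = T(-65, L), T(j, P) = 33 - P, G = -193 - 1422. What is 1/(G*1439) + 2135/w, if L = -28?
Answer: 81339474/2323985 ≈ 35.000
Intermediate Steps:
G = -1615
w = 61 (w = 33 - 1*(-28) = 33 + 28 = 61)
1/(G*1439) + 2135/w = 1/(-1615*1439) + 2135/61 = -1/1615*1/1439 + 2135*(1/61) = -1/2323985 + 35 = 81339474/2323985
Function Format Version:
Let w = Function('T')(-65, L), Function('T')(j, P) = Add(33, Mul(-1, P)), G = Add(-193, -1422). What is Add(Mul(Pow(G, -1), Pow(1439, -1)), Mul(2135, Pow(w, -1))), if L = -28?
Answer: Rational(81339474, 2323985) ≈ 35.000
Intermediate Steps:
G = -1615
w = 61 (w = Add(33, Mul(-1, -28)) = Add(33, 28) = 61)
Add(Mul(Pow(G, -1), Pow(1439, -1)), Mul(2135, Pow(w, -1))) = Add(Mul(Pow(-1615, -1), Pow(1439, -1)), Mul(2135, Pow(61, -1))) = Add(Mul(Rational(-1, 1615), Rational(1, 1439)), Mul(2135, Rational(1, 61))) = Add(Rational(-1, 2323985), 35) = Rational(81339474, 2323985)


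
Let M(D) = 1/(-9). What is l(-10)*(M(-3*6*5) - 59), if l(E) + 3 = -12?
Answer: 2660/3 ≈ 886.67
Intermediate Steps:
l(E) = -15 (l(E) = -3 - 12 = -15)
M(D) = -⅑
l(-10)*(M(-3*6*5) - 59) = -15*(-⅑ - 59) = -15*(-532/9) = 2660/3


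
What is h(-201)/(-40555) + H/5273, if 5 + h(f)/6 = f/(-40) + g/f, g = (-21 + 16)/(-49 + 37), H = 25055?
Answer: 4084741294531/859662990300 ≈ 4.7516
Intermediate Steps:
g = 5/12 (g = -5/(-12) = -5*(-1/12) = 5/12 ≈ 0.41667)
h(f) = -30 - 3*f/20 + 5/(2*f) (h(f) = -30 + 6*(f/(-40) + 5/(12*f)) = -30 + 6*(f*(-1/40) + 5/(12*f)) = -30 + 6*(-f/40 + 5/(12*f)) = -30 + (-3*f/20 + 5/(2*f)) = -30 - 3*f/20 + 5/(2*f))
h(-201)/(-40555) + H/5273 = ((1/20)*(50 - 3*(-201)*(200 - 201))/(-201))/(-40555) + 25055/5273 = ((1/20)*(-1/201)*(50 - 3*(-201)*(-1)))*(-1/40555) + 25055*(1/5273) = ((1/20)*(-1/201)*(50 - 603))*(-1/40555) + 25055/5273 = ((1/20)*(-1/201)*(-553))*(-1/40555) + 25055/5273 = (553/4020)*(-1/40555) + 25055/5273 = -553/163031100 + 25055/5273 = 4084741294531/859662990300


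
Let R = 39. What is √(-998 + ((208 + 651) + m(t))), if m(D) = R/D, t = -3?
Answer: 2*I*√38 ≈ 12.329*I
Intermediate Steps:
m(D) = 39/D
√(-998 + ((208 + 651) + m(t))) = √(-998 + ((208 + 651) + 39/(-3))) = √(-998 + (859 + 39*(-⅓))) = √(-998 + (859 - 13)) = √(-998 + 846) = √(-152) = 2*I*√38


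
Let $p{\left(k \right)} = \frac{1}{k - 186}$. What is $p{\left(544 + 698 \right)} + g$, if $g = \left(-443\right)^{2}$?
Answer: $\frac{207238945}{1056} \approx 1.9625 \cdot 10^{5}$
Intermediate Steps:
$g = 196249$
$p{\left(k \right)} = \frac{1}{-186 + k}$
$p{\left(544 + 698 \right)} + g = \frac{1}{-186 + \left(544 + 698\right)} + 196249 = \frac{1}{-186 + 1242} + 196249 = \frac{1}{1056} + 196249 = \frac{207238945}{1056}$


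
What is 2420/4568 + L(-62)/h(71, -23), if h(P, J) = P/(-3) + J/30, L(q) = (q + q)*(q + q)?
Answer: -526338295/837086 ≈ -628.77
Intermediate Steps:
L(q) = 4*q**2 (L(q) = (2*q)*(2*q) = 4*q**2)
h(P, J) = -P/3 + J/30 (h(P, J) = P*(-1/3) + J*(1/30) = -P/3 + J/30)
2420/4568 + L(-62)/h(71, -23) = 2420/4568 + (4*(-62)**2)/(-1/3*71 + (1/30)*(-23)) = 2420*(1/4568) + (4*3844)/(-71/3 - 23/30) = 605/1142 + 15376/(-733/30) = 605/1142 + 15376*(-30/733) = 605/1142 - 461280/733 = -526338295/837086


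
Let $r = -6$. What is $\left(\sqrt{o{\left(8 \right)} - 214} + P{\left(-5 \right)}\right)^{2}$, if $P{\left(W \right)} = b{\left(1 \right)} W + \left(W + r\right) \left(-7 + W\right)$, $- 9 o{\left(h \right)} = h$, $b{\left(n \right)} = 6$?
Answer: $\frac{\left(306 + i \sqrt{1934}\right)^{2}}{9} \approx 10189.0 + 2990.5 i$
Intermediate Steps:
$o{\left(h \right)} = - \frac{h}{9}$
$P{\left(W \right)} = 6 W + \left(-7 + W\right) \left(-6 + W\right)$ ($P{\left(W \right)} = 6 W + \left(W - 6\right) \left(-7 + W\right) = 6 W + \left(-6 + W\right) \left(-7 + W\right) = 6 W + \left(-7 + W\right) \left(-6 + W\right)$)
$\left(\sqrt{o{\left(8 \right)} - 214} + P{\left(-5 \right)}\right)^{2} = \left(\sqrt{\left(- \frac{1}{9}\right) 8 - 214} + \left(42 + \left(-5\right)^{2} - -35\right)\right)^{2} = \left(\sqrt{- \frac{8}{9} - 214} + \left(42 + 25 + 35\right)\right)^{2} = \left(\sqrt{- \frac{1934}{9}} + 102\right)^{2} = \left(\frac{i \sqrt{1934}}{3} + 102\right)^{2} = \left(102 + \frac{i \sqrt{1934}}{3}\right)^{2}$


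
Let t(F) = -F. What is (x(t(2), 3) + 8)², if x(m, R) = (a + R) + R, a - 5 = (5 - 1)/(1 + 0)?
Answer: 529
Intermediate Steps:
a = 9 (a = 5 + (5 - 1)/(1 + 0) = 5 + 4/1 = 5 + 4*1 = 5 + 4 = 9)
x(m, R) = 9 + 2*R (x(m, R) = (9 + R) + R = 9 + 2*R)
(x(t(2), 3) + 8)² = ((9 + 2*3) + 8)² = ((9 + 6) + 8)² = (15 + 8)² = 23² = 529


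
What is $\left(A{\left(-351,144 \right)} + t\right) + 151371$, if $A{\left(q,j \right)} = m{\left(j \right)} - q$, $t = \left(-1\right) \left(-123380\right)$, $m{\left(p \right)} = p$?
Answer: $275246$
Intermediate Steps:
$t = 123380$
$A{\left(q,j \right)} = j - q$
$\left(A{\left(-351,144 \right)} + t\right) + 151371 = \left(\left(144 - -351\right) + 123380\right) + 151371 = \left(\left(144 + 351\right) + 123380\right) + 151371 = \left(495 + 123380\right) + 151371 = 123875 + 151371 = 275246$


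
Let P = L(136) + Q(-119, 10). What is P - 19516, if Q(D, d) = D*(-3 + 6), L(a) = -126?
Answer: -19999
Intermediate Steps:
Q(D, d) = 3*D (Q(D, d) = D*3 = 3*D)
P = -483 (P = -126 + 3*(-119) = -126 - 357 = -483)
P - 19516 = -483 - 19516 = -19999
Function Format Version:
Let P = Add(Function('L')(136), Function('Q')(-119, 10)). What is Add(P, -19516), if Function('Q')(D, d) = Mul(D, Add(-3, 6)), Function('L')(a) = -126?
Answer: -19999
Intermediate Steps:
Function('Q')(D, d) = Mul(3, D) (Function('Q')(D, d) = Mul(D, 3) = Mul(3, D))
P = -483 (P = Add(-126, Mul(3, -119)) = Add(-126, -357) = -483)
Add(P, -19516) = Add(-483, -19516) = -19999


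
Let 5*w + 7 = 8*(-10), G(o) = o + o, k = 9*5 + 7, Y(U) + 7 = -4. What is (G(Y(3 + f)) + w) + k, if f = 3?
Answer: 63/5 ≈ 12.600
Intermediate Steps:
Y(U) = -11 (Y(U) = -7 - 4 = -11)
k = 52 (k = 45 + 7 = 52)
G(o) = 2*o
w = -87/5 (w = -7/5 + (8*(-10))/5 = -7/5 + (⅕)*(-80) = -7/5 - 16 = -87/5 ≈ -17.400)
(G(Y(3 + f)) + w) + k = (2*(-11) - 87/5) + 52 = (-22 - 87/5) + 52 = -197/5 + 52 = 63/5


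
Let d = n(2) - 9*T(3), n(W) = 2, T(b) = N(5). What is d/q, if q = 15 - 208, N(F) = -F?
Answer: -47/193 ≈ -0.24352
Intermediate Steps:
q = -193
T(b) = -5 (T(b) = -1*5 = -5)
d = 47 (d = 2 - 9*(-5) = 2 + 45 = 47)
d/q = 47/(-193) = 47*(-1/193) = -47/193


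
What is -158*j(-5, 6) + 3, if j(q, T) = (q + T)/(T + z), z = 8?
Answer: -58/7 ≈ -8.2857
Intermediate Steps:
j(q, T) = (T + q)/(8 + T) (j(q, T) = (q + T)/(T + 8) = (T + q)/(8 + T))
-158*j(-5, 6) + 3 = -158*(6 - 5)/(8 + 6) + 3 = -158/14 + 3 = -79/7 + 3 = -58/7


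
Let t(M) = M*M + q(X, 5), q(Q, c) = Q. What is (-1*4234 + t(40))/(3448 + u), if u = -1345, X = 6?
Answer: -876/701 ≈ -1.2496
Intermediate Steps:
t(M) = 6 + M² (t(M) = M*M + 6 = M² + 6 = 6 + M²)
(-1*4234 + t(40))/(3448 + u) = (-1*4234 + (6 + 40²))/(3448 - 1345) = (-4234 + (6 + 1600))/2103 = (-4234 + 1606)*(1/2103) = -2628*1/2103 = -876/701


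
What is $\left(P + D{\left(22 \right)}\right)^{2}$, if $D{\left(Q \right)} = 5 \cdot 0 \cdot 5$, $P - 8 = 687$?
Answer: $483025$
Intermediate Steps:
$P = 695$ ($P = 8 + 687 = 695$)
$D{\left(Q \right)} = 0$ ($D{\left(Q \right)} = 0 \cdot 5 = 0$)
$\left(P + D{\left(22 \right)}\right)^{2} = \left(695 + 0\right)^{2} = 695^{2} = 483025$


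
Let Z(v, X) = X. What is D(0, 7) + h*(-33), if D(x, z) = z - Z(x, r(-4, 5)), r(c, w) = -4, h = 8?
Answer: -253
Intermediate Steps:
D(x, z) = 4 + z (D(x, z) = z - 1*(-4) = z + 4 = 4 + z)
D(0, 7) + h*(-33) = (4 + 7) + 8*(-33) = 11 - 264 = -253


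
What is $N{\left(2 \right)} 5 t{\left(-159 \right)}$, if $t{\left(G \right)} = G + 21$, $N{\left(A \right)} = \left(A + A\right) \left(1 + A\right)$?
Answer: $-8280$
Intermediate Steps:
$N{\left(A \right)} = 2 A \left(1 + A\right)$
$t{\left(G \right)} = 21 + G$
$N{\left(2 \right)} 5 t{\left(-159 \right)} = 2 \cdot 2 \left(1 + 2\right) 5 \left(21 - 159\right) = 2 \cdot 2 \cdot 3 \cdot 5 \left(-138\right) = 12 \cdot 5 \left(-138\right) = 60 \left(-138\right) = -8280$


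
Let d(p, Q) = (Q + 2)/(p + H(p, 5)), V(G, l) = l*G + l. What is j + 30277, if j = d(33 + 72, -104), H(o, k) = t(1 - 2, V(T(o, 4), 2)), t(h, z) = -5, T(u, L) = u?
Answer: 1513799/50 ≈ 30276.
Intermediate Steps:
V(G, l) = l + G*l (V(G, l) = G*l + l = l + G*l)
H(o, k) = -5
d(p, Q) = (2 + Q)/(-5 + p) (d(p, Q) = (Q + 2)/(p - 5) = (2 + Q)/(-5 + p))
j = -51/50 (j = (2 - 104)/(-5 + (33 + 72)) = -102/(-5 + 105) = -102/100 = (1/100)*(-102) = -51/50 ≈ -1.0200)
j + 30277 = -51/50 + 30277 = 1513799/50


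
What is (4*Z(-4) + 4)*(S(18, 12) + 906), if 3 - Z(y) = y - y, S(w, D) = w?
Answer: 14784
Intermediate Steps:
Z(y) = 3 (Z(y) = 3 - (y - y) = 3 - 1*0 = 3 + 0 = 3)
(4*Z(-4) + 4)*(S(18, 12) + 906) = (4*3 + 4)*(18 + 906) = (12 + 4)*924 = 16*924 = 14784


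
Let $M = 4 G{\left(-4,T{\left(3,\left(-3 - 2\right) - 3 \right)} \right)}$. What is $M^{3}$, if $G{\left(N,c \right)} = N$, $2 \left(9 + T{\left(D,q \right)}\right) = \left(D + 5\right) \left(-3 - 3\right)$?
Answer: $-4096$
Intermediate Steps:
$T{\left(D,q \right)} = -24 - 3 D$ ($T{\left(D,q \right)} = -9 + \frac{\left(D + 5\right) \left(-3 - 3\right)}{2} = -9 + \frac{\left(5 + D\right) \left(-6\right)}{2} = -9 + \frac{-30 - 6 D}{2} = -9 - \left(15 + 3 D\right) = -24 - 3 D$)
$M = -16$ ($M = 4 \left(-4\right) = -16$)
$M^{3} = \left(-16\right)^{3} = -4096$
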